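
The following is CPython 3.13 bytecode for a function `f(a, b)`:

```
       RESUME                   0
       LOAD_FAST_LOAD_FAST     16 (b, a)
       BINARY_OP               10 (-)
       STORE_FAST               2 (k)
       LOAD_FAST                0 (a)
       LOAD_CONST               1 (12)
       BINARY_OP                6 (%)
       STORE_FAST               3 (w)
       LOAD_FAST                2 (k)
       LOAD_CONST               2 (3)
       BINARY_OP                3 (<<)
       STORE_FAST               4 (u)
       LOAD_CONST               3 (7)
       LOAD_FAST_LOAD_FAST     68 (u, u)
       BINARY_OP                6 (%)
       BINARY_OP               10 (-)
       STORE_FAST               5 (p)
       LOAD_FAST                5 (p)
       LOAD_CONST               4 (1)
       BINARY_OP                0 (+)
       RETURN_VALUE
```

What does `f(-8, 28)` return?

LOAD_FAST_LOAD_FAST b,a → push 28,-8. Stack: [28, -8]
BINARY_OP - → 28 - -8 = 36. Stack: [36]
STORE_FAST k → k=36. Stack: []
LOAD_FAST a → push -8. Stack: [-8]
LOAD_CONST → push 12. Stack: [-8, 12]
BINARY_OP % → -8 % 12 = 4. Stack: [4]
STORE_FAST w → w=4. Stack: []
LOAD_FAST k → push 36. Stack: [36]
LOAD_CONST → push 3. Stack: [36, 3]
BINARY_OP << → 36 << 3 = 288. Stack: [288]
STORE_FAST u → u=288. Stack: []
LOAD_CONST → push 7. Stack: [7]
LOAD_FAST_LOAD_FAST u,u → push 288,288. Stack: [7, 288, 288]
BINARY_OP % → 288 % 288 = 0. Stack: [7, 0]
BINARY_OP - → 7 - 0 = 7. Stack: [7]
STORE_FAST p → p=7. Stack: []
LOAD_FAST p → push 7. Stack: [7]
LOAD_CONST → push 1. Stack: [7, 1]
BINARY_OP + → 7 + 1 = 8. Stack: [8]
RETURN_VALUE → return 8.

8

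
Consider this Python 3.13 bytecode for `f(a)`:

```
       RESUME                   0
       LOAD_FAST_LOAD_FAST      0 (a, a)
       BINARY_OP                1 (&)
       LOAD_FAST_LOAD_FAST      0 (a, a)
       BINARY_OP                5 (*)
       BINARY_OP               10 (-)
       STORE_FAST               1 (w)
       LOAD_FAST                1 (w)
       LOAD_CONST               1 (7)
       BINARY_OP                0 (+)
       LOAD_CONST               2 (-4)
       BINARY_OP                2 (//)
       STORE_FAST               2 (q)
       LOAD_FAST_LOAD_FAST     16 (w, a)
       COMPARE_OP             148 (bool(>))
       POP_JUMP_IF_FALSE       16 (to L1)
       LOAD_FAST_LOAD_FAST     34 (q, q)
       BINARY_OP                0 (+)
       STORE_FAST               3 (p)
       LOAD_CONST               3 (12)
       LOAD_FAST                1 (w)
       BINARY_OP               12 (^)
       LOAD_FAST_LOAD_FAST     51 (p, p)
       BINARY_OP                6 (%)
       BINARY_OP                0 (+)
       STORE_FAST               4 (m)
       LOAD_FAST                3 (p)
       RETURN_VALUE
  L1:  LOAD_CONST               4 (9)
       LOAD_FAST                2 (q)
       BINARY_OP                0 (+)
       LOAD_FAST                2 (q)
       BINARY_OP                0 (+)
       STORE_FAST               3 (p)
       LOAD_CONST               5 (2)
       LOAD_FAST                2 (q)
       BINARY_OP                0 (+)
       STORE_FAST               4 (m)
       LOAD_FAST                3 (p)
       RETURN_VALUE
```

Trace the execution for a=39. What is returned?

745

LOAD_FAST_LOAD_FAST a,a → push 39,39. Stack: [39, 39]
BINARY_OP & → 39 & 39 = 39. Stack: [39]
LOAD_FAST_LOAD_FAST a,a → push 39,39. Stack: [39, 39, 39]
BINARY_OP * → 39 * 39 = 1521. Stack: [39, 1521]
BINARY_OP - → 39 - 1521 = -1482. Stack: [-1482]
STORE_FAST w → w=-1482. Stack: []
LOAD_FAST w → push -1482. Stack: [-1482]
LOAD_CONST → push 7. Stack: [-1482, 7]
BINARY_OP + → -1482 + 7 = -1475. Stack: [-1475]
LOAD_CONST → push -4. Stack: [-1475, -4]
BINARY_OP // → -1475 // -4 = 368. Stack: [368]
STORE_FAST q → q=368. Stack: []
LOAD_FAST_LOAD_FAST w,a → push -1482,39. Stack: [-1482, 39]
COMPARE_OP bool(>) → -1482 vs 39 = False. Stack: [False]
POP_JUMP_IF_FALSE → pop False; jump. Stack: []
LOAD_CONST → push 9. Stack: [9]
LOAD_FAST q → push 368. Stack: [9, 368]
BINARY_OP + → 9 + 368 = 377. Stack: [377]
LOAD_FAST q → push 368. Stack: [377, 368]
BINARY_OP + → 377 + 368 = 745. Stack: [745]
STORE_FAST p → p=745. Stack: []
LOAD_CONST → push 2. Stack: [2]
LOAD_FAST q → push 368. Stack: [2, 368]
BINARY_OP + → 2 + 368 = 370. Stack: [370]
STORE_FAST m → m=370. Stack: []
LOAD_FAST p → push 745. Stack: [745]
RETURN_VALUE → return 745.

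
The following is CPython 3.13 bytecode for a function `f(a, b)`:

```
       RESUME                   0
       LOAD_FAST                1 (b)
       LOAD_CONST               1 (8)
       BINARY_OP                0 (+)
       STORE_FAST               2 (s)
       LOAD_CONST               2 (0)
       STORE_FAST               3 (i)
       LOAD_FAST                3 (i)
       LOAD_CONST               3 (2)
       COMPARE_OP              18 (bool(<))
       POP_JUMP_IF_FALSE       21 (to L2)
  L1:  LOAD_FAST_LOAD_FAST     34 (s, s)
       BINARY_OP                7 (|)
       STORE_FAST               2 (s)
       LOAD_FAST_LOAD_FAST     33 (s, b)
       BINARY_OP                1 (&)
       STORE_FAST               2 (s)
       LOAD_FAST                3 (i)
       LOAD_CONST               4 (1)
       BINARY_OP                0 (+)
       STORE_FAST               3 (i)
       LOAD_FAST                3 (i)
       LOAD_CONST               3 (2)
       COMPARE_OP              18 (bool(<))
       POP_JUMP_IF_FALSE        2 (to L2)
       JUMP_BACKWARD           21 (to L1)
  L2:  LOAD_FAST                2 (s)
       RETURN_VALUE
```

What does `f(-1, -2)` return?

LOAD_FAST b → push -2. Stack: [-2]
LOAD_CONST → push 8. Stack: [-2, 8]
BINARY_OP + → -2 + 8 = 6. Stack: [6]
STORE_FAST s → s=6. Stack: []
LOAD_CONST → push 0. Stack: [0]
STORE_FAST i → i=0. Stack: []
LOAD_FAST i → push 0. Stack: [0]
LOAD_CONST → push 2. Stack: [0, 2]
COMPARE_OP bool(<) → 0 vs 2 = True. Stack: [True]
POP_JUMP_IF_FALSE → pop True; no jump. Stack: []
LOAD_FAST_LOAD_FAST s,s → push 6,6. Stack: [6, 6]
BINARY_OP | → 6 | 6 = 6. Stack: [6]
STORE_FAST s → s=6. Stack: []
LOAD_FAST_LOAD_FAST s,b → push 6,-2. Stack: [6, -2]
BINARY_OP & → 6 & -2 = 6. Stack: [6]
STORE_FAST s → s=6. Stack: []
LOAD_FAST i → push 0. Stack: [0]
LOAD_CONST → push 1. Stack: [0, 1]
BINARY_OP + → 0 + 1 = 1. Stack: [1]
STORE_FAST i → i=1. Stack: []
LOAD_FAST i → push 1. Stack: [1]
LOAD_CONST → push 2. Stack: [1, 2]
COMPARE_OP bool(<) → 1 vs 2 = True. Stack: [True]
POP_JUMP_IF_FALSE → pop True; no jump. Stack: []
LOAD_FAST_LOAD_FAST s,s → push 6,6. Stack: [6, 6]
BINARY_OP | → 6 | 6 = 6. Stack: [6]
STORE_FAST s → s=6. Stack: []
LOAD_FAST_LOAD_FAST s,b → push 6,-2. Stack: [6, -2]
BINARY_OP & → 6 & -2 = 6. Stack: [6]
STORE_FAST s → s=6. Stack: []
LOAD_FAST i → push 1. Stack: [1]
LOAD_CONST → push 1. Stack: [1, 1]
BINARY_OP + → 1 + 1 = 2. Stack: [2]
STORE_FAST i → i=2. Stack: []
LOAD_FAST i → push 2. Stack: [2]
LOAD_CONST → push 2. Stack: [2, 2]
COMPARE_OP bool(<) → 2 vs 2 = False. Stack: [False]
POP_JUMP_IF_FALSE → pop False; jump. Stack: []
LOAD_FAST s → push 6. Stack: [6]
RETURN_VALUE → return 6.

6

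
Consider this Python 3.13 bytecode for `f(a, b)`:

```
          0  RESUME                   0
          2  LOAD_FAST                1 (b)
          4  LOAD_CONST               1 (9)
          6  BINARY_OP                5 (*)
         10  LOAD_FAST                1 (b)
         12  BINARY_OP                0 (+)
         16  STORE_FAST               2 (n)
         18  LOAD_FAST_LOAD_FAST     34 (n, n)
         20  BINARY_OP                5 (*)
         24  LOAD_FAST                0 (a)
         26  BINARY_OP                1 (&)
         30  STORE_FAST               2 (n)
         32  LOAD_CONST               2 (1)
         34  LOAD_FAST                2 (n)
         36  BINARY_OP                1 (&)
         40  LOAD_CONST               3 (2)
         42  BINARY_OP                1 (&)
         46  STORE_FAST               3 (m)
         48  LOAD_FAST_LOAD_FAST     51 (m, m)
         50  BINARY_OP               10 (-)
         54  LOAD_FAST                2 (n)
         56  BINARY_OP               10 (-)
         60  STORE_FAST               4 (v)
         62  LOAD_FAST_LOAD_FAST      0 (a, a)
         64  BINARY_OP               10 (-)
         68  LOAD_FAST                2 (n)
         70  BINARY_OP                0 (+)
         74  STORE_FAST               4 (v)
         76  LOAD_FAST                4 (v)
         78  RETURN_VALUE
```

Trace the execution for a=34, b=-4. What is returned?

0

LOAD_FAST b → push -4. Stack: [-4]
LOAD_CONST → push 9. Stack: [-4, 9]
BINARY_OP * → -4 * 9 = -36. Stack: [-36]
LOAD_FAST b → push -4. Stack: [-36, -4]
BINARY_OP + → -36 + -4 = -40. Stack: [-40]
STORE_FAST n → n=-40. Stack: []
LOAD_FAST_LOAD_FAST n,n → push -40,-40. Stack: [-40, -40]
BINARY_OP * → -40 * -40 = 1600. Stack: [1600]
LOAD_FAST a → push 34. Stack: [1600, 34]
BINARY_OP & → 1600 & 34 = 0. Stack: [0]
STORE_FAST n → n=0. Stack: []
LOAD_CONST → push 1. Stack: [1]
LOAD_FAST n → push 0. Stack: [1, 0]
BINARY_OP & → 1 & 0 = 0. Stack: [0]
LOAD_CONST → push 2. Stack: [0, 2]
BINARY_OP & → 0 & 2 = 0. Stack: [0]
STORE_FAST m → m=0. Stack: []
LOAD_FAST_LOAD_FAST m,m → push 0,0. Stack: [0, 0]
BINARY_OP - → 0 - 0 = 0. Stack: [0]
LOAD_FAST n → push 0. Stack: [0, 0]
BINARY_OP - → 0 - 0 = 0. Stack: [0]
STORE_FAST v → v=0. Stack: []
LOAD_FAST_LOAD_FAST a,a → push 34,34. Stack: [34, 34]
BINARY_OP - → 34 - 34 = 0. Stack: [0]
LOAD_FAST n → push 0. Stack: [0, 0]
BINARY_OP + → 0 + 0 = 0. Stack: [0]
STORE_FAST v → v=0. Stack: []
LOAD_FAST v → push 0. Stack: [0]
RETURN_VALUE → return 0.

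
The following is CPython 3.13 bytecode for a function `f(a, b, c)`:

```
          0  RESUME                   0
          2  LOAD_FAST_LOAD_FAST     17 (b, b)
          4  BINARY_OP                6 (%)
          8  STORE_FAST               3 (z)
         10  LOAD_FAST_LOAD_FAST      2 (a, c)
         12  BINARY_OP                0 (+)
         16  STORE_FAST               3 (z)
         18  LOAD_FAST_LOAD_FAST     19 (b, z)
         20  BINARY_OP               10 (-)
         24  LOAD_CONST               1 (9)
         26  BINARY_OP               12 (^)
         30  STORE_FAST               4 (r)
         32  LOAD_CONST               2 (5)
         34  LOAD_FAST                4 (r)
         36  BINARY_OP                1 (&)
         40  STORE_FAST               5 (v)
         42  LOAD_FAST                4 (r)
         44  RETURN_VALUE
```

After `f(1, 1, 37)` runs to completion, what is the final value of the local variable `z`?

38

LOAD_FAST_LOAD_FAST b,b → push 1,1. Stack: [1, 1]
BINARY_OP % → 1 % 1 = 0. Stack: [0]
STORE_FAST z → z=0. Stack: []
LOAD_FAST_LOAD_FAST a,c → push 1,37. Stack: [1, 37]
BINARY_OP + → 1 + 37 = 38. Stack: [38]
STORE_FAST z → z=38. Stack: []
LOAD_FAST_LOAD_FAST b,z → push 1,38. Stack: [1, 38]
BINARY_OP - → 1 - 38 = -37. Stack: [-37]
LOAD_CONST → push 9. Stack: [-37, 9]
BINARY_OP ^ → -37 ^ 9 = -46. Stack: [-46]
STORE_FAST r → r=-46. Stack: []
LOAD_CONST → push 5. Stack: [5]
LOAD_FAST r → push -46. Stack: [5, -46]
BINARY_OP & → 5 & -46 = 0. Stack: [0]
STORE_FAST v → v=0. Stack: []
LOAD_FAST r → push -46. Stack: [-46]
RETURN_VALUE → return -46.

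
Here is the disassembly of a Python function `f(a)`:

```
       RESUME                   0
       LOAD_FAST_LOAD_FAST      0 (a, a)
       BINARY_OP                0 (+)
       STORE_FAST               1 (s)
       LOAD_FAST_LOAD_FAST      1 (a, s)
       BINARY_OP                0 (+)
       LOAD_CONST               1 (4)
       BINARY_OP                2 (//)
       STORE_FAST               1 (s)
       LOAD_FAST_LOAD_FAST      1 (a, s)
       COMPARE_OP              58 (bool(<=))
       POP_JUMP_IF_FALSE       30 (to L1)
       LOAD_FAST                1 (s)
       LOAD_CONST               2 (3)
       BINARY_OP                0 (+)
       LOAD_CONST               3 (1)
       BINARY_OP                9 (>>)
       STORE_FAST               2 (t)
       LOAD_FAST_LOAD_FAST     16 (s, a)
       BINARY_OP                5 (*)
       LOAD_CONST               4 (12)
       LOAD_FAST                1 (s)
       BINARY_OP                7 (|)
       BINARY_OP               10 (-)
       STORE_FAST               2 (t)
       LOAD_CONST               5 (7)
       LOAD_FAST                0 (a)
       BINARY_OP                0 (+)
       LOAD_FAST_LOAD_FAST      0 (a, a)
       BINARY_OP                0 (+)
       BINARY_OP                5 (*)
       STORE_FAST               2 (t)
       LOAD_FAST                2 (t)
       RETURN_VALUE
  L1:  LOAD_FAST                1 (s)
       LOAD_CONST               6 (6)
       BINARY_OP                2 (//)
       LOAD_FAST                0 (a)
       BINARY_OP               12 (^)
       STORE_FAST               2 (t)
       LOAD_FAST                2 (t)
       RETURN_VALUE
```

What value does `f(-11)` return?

LOAD_FAST_LOAD_FAST a,a → push -11,-11. Stack: [-11, -11]
BINARY_OP + → -11 + -11 = -22. Stack: [-22]
STORE_FAST s → s=-22. Stack: []
LOAD_FAST_LOAD_FAST a,s → push -11,-22. Stack: [-11, -22]
BINARY_OP + → -11 + -22 = -33. Stack: [-33]
LOAD_CONST → push 4. Stack: [-33, 4]
BINARY_OP // → -33 // 4 = -9. Stack: [-9]
STORE_FAST s → s=-9. Stack: []
LOAD_FAST_LOAD_FAST a,s → push -11,-9. Stack: [-11, -9]
COMPARE_OP bool(<=) → -11 vs -9 = True. Stack: [True]
POP_JUMP_IF_FALSE → pop True; no jump. Stack: []
LOAD_FAST s → push -9. Stack: [-9]
LOAD_CONST → push 3. Stack: [-9, 3]
BINARY_OP + → -9 + 3 = -6. Stack: [-6]
LOAD_CONST → push 1. Stack: [-6, 1]
BINARY_OP >> → -6 >> 1 = -3. Stack: [-3]
STORE_FAST t → t=-3. Stack: []
LOAD_FAST_LOAD_FAST s,a → push -9,-11. Stack: [-9, -11]
BINARY_OP * → -9 * -11 = 99. Stack: [99]
LOAD_CONST → push 12. Stack: [99, 12]
LOAD_FAST s → push -9. Stack: [99, 12, -9]
BINARY_OP | → 12 | -9 = -1. Stack: [99, -1]
BINARY_OP - → 99 - -1 = 100. Stack: [100]
STORE_FAST t → t=100. Stack: []
LOAD_CONST → push 7. Stack: [7]
LOAD_FAST a → push -11. Stack: [7, -11]
BINARY_OP + → 7 + -11 = -4. Stack: [-4]
LOAD_FAST_LOAD_FAST a,a → push -11,-11. Stack: [-4, -11, -11]
BINARY_OP + → -11 + -11 = -22. Stack: [-4, -22]
BINARY_OP * → -4 * -22 = 88. Stack: [88]
STORE_FAST t → t=88. Stack: []
LOAD_FAST t → push 88. Stack: [88]
RETURN_VALUE → return 88.

88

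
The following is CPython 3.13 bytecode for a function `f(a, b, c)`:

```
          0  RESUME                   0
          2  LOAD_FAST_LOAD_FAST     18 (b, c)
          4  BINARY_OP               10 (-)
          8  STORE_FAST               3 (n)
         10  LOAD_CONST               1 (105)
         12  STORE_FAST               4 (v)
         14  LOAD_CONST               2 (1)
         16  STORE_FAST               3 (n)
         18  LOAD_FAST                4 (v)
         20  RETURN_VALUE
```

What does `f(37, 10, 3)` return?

LOAD_FAST_LOAD_FAST b,c → push 10,3. Stack: [10, 3]
BINARY_OP - → 10 - 3 = 7. Stack: [7]
STORE_FAST n → n=7. Stack: []
LOAD_CONST → push 105. Stack: [105]
STORE_FAST v → v=105. Stack: []
LOAD_CONST → push 1. Stack: [1]
STORE_FAST n → n=1. Stack: []
LOAD_FAST v → push 105. Stack: [105]
RETURN_VALUE → return 105.

105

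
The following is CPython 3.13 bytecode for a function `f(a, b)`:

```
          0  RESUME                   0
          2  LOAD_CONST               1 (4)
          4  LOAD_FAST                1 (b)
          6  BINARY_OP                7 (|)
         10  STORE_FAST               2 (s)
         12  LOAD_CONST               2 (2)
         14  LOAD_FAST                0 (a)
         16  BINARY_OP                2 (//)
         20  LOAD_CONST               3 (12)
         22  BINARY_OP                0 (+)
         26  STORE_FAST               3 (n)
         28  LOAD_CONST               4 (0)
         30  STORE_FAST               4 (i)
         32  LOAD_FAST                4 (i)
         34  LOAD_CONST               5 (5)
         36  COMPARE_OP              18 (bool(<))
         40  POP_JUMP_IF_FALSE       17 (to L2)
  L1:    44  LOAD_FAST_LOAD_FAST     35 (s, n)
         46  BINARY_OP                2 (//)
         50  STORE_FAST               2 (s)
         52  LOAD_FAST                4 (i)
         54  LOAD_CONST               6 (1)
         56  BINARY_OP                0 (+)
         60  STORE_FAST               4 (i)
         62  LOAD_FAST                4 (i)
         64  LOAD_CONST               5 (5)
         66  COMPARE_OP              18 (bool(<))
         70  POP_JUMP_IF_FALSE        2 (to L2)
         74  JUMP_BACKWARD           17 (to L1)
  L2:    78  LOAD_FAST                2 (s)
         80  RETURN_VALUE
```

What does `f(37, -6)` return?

-1

LOAD_CONST → push 4
LOAD_FAST b → push -6
BINARY_OP | → 4 | -6 = -2
STORE_FAST s → s=-2
LOAD_CONST → push 2
LOAD_FAST a → push 37
BINARY_OP // → 2 // 37 = 0
LOAD_CONST → push 12
BINARY_OP + → 0 + 12 = 12
STORE_FAST n → n=12
LOAD_CONST → push 0
STORE_FAST i → i=0
LOAD_FAST i → push 0
LOAD_CONST → push 5
COMPARE_OP bool(<) → 0 vs 5 = True
POP_JUMP_IF_FALSE → pop True; no jump
LOAD_FAST_LOAD_FAST s,n → push -2,12
BINARY_OP // → -2 // 12 = -1
STORE_FAST s → s=-1
LOAD_FAST i → push 0
LOAD_CONST → push 1
BINARY_OP + → 0 + 1 = 1
STORE_FAST i → i=1
LOAD_FAST i → push 1
LOAD_CONST → push 5
COMPARE_OP bool(<) → 1 vs 5 = True
POP_JUMP_IF_FALSE → pop True; no jump
LOAD_FAST_LOAD_FAST s,n → push -1,12
BINARY_OP // → -1 // 12 = -1
STORE_FAST s → s=-1
LOAD_FAST i → push 1
LOAD_CONST → push 1
BINARY_OP + → 1 + 1 = 2
STORE_FAST i → i=2
LOAD_FAST i → push 2
LOAD_CONST → push 5
COMPARE_OP bool(<) → 2 vs 5 = True
POP_JUMP_IF_FALSE → pop True; no jump
LOAD_FAST_LOAD_FAST s,n → push -1,12
BINARY_OP // → -1 // 12 = -1
STORE_FAST s → s=-1
LOAD_FAST i → push 2
LOAD_CONST → push 1
BINARY_OP + → 2 + 1 = 3
STORE_FAST i → i=3
LOAD_FAST i → push 3
LOAD_CONST → push 5
COMPARE_OP bool(<) → 3 vs 5 = True
POP_JUMP_IF_FALSE → pop True; no jump
LOAD_FAST_LOAD_FAST s,n → push -1,12
BINARY_OP // → -1 // 12 = -1
STORE_FAST s → s=-1
LOAD_FAST i → push 3
LOAD_CONST → push 1
BINARY_OP + → 3 + 1 = 4
STORE_FAST i → i=4
LOAD_FAST i → push 4
LOAD_CONST → push 5
COMPARE_OP bool(<) → 4 vs 5 = True
POP_JUMP_IF_FALSE → pop True; no jump
LOAD_FAST_LOAD_FAST s,n → push -1,12
BINARY_OP // → -1 // 12 = -1
STORE_FAST s → s=-1
LOAD_FAST i → push 4
LOAD_CONST → push 1
BINARY_OP + → 4 + 1 = 5
STORE_FAST i → i=5
LOAD_FAST i → push 5
LOAD_CONST → push 5
COMPARE_OP bool(<) → 5 vs 5 = False
POP_JUMP_IF_FALSE → pop False; jump
LOAD_FAST s → push -1
RETURN_VALUE → return -1.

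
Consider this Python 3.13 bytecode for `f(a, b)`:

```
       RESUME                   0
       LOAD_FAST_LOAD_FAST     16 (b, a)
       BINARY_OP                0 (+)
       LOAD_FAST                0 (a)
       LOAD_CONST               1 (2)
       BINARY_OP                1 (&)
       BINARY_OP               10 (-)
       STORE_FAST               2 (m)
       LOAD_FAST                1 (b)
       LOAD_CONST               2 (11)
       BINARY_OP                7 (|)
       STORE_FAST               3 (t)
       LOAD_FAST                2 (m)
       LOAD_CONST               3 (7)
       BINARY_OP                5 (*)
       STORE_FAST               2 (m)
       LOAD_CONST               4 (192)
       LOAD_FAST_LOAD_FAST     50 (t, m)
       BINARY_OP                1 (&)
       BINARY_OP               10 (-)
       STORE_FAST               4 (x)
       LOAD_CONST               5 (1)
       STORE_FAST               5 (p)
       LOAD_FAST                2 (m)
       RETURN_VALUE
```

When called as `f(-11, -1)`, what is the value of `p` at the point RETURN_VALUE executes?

LOAD_FAST_LOAD_FAST b,a → push -1,-11. Stack: [-1, -11]
BINARY_OP + → -1 + -11 = -12. Stack: [-12]
LOAD_FAST a → push -11. Stack: [-12, -11]
LOAD_CONST → push 2. Stack: [-12, -11, 2]
BINARY_OP & → -11 & 2 = 0. Stack: [-12, 0]
BINARY_OP - → -12 - 0 = -12. Stack: [-12]
STORE_FAST m → m=-12. Stack: []
LOAD_FAST b → push -1. Stack: [-1]
LOAD_CONST → push 11. Stack: [-1, 11]
BINARY_OP | → -1 | 11 = -1. Stack: [-1]
STORE_FAST t → t=-1. Stack: []
LOAD_FAST m → push -12. Stack: [-12]
LOAD_CONST → push 7. Stack: [-12, 7]
BINARY_OP * → -12 * 7 = -84. Stack: [-84]
STORE_FAST m → m=-84. Stack: []
LOAD_CONST → push 192. Stack: [192]
LOAD_FAST_LOAD_FAST t,m → push -1,-84. Stack: [192, -1, -84]
BINARY_OP & → -1 & -84 = -84. Stack: [192, -84]
BINARY_OP - → 192 - -84 = 276. Stack: [276]
STORE_FAST x → x=276. Stack: []
LOAD_CONST → push 1. Stack: [1]
STORE_FAST p → p=1. Stack: []
LOAD_FAST m → push -84. Stack: [-84]
RETURN_VALUE → return -84.

1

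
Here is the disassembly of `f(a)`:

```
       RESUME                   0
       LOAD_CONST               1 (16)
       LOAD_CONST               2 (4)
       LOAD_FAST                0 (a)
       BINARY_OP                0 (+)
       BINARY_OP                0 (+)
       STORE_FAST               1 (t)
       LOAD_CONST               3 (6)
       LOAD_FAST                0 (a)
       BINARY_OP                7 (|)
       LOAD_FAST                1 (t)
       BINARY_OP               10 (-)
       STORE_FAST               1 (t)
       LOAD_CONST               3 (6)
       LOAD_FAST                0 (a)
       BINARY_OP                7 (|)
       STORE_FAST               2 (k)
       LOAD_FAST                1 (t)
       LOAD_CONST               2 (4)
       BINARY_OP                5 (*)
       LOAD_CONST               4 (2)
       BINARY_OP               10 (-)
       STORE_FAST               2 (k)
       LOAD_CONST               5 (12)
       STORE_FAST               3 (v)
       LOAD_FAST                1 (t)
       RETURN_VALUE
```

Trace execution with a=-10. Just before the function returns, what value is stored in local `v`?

12

LOAD_CONST → push 16. Stack: [16]
LOAD_CONST → push 4. Stack: [16, 4]
LOAD_FAST a → push -10. Stack: [16, 4, -10]
BINARY_OP + → 4 + -10 = -6. Stack: [16, -6]
BINARY_OP + → 16 + -6 = 10. Stack: [10]
STORE_FAST t → t=10. Stack: []
LOAD_CONST → push 6. Stack: [6]
LOAD_FAST a → push -10. Stack: [6, -10]
BINARY_OP | → 6 | -10 = -10. Stack: [-10]
LOAD_FAST t → push 10. Stack: [-10, 10]
BINARY_OP - → -10 - 10 = -20. Stack: [-20]
STORE_FAST t → t=-20. Stack: []
LOAD_CONST → push 6. Stack: [6]
LOAD_FAST a → push -10. Stack: [6, -10]
BINARY_OP | → 6 | -10 = -10. Stack: [-10]
STORE_FAST k → k=-10. Stack: []
LOAD_FAST t → push -20. Stack: [-20]
LOAD_CONST → push 4. Stack: [-20, 4]
BINARY_OP * → -20 * 4 = -80. Stack: [-80]
LOAD_CONST → push 2. Stack: [-80, 2]
BINARY_OP - → -80 - 2 = -82. Stack: [-82]
STORE_FAST k → k=-82. Stack: []
LOAD_CONST → push 12. Stack: [12]
STORE_FAST v → v=12. Stack: []
LOAD_FAST t → push -20. Stack: [-20]
RETURN_VALUE → return -20.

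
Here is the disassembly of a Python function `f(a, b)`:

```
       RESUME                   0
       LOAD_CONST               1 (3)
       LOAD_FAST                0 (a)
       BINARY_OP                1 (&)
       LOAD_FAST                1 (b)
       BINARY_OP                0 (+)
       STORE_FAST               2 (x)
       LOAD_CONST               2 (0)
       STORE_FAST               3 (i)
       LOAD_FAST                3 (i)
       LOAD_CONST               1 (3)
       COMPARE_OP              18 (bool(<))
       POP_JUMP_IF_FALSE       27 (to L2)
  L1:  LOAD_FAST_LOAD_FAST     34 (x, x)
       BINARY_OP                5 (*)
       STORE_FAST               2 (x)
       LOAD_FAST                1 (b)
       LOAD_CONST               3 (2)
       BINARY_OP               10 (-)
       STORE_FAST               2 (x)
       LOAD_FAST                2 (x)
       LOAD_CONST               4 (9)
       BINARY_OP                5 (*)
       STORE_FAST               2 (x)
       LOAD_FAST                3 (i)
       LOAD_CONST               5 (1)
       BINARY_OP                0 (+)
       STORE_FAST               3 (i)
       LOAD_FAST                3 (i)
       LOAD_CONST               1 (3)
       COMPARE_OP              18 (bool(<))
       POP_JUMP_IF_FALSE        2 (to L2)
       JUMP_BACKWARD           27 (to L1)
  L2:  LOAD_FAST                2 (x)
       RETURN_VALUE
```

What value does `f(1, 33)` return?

279

LOAD_CONST → push 3
LOAD_FAST a → push 1
BINARY_OP & → 3 & 1 = 1
LOAD_FAST b → push 33
BINARY_OP + → 1 + 33 = 34
STORE_FAST x → x=34
LOAD_CONST → push 0
STORE_FAST i → i=0
LOAD_FAST i → push 0
LOAD_CONST → push 3
COMPARE_OP bool(<) → 0 vs 3 = True
POP_JUMP_IF_FALSE → pop True; no jump
LOAD_FAST_LOAD_FAST x,x → push 34,34
BINARY_OP * → 34 * 34 = 1156
STORE_FAST x → x=1156
LOAD_FAST b → push 33
LOAD_CONST → push 2
BINARY_OP - → 33 - 2 = 31
STORE_FAST x → x=31
LOAD_FAST x → push 31
LOAD_CONST → push 9
BINARY_OP * → 31 * 9 = 279
STORE_FAST x → x=279
LOAD_FAST i → push 0
LOAD_CONST → push 1
BINARY_OP + → 0 + 1 = 1
STORE_FAST i → i=1
LOAD_FAST i → push 1
LOAD_CONST → push 3
COMPARE_OP bool(<) → 1 vs 3 = True
POP_JUMP_IF_FALSE → pop True; no jump
LOAD_FAST_LOAD_FAST x,x → push 279,279
BINARY_OP * → 279 * 279 = 77841
STORE_FAST x → x=77841
LOAD_FAST b → push 33
LOAD_CONST → push 2
BINARY_OP - → 33 - 2 = 31
STORE_FAST x → x=31
LOAD_FAST x → push 31
LOAD_CONST → push 9
BINARY_OP * → 31 * 9 = 279
STORE_FAST x → x=279
LOAD_FAST i → push 1
LOAD_CONST → push 1
BINARY_OP + → 1 + 1 = 2
STORE_FAST i → i=2
LOAD_FAST i → push 2
LOAD_CONST → push 3
COMPARE_OP bool(<) → 2 vs 3 = True
POP_JUMP_IF_FALSE → pop True; no jump
LOAD_FAST_LOAD_FAST x,x → push 279,279
BINARY_OP * → 279 * 279 = 77841
STORE_FAST x → x=77841
LOAD_FAST b → push 33
LOAD_CONST → push 2
BINARY_OP - → 33 - 2 = 31
STORE_FAST x → x=31
LOAD_FAST x → push 31
LOAD_CONST → push 9
BINARY_OP * → 31 * 9 = 279
STORE_FAST x → x=279
LOAD_FAST i → push 2
LOAD_CONST → push 1
BINARY_OP + → 2 + 1 = 3
STORE_FAST i → i=3
LOAD_FAST i → push 3
LOAD_CONST → push 3
COMPARE_OP bool(<) → 3 vs 3 = False
POP_JUMP_IF_FALSE → pop False; jump
LOAD_FAST x → push 279
RETURN_VALUE → return 279.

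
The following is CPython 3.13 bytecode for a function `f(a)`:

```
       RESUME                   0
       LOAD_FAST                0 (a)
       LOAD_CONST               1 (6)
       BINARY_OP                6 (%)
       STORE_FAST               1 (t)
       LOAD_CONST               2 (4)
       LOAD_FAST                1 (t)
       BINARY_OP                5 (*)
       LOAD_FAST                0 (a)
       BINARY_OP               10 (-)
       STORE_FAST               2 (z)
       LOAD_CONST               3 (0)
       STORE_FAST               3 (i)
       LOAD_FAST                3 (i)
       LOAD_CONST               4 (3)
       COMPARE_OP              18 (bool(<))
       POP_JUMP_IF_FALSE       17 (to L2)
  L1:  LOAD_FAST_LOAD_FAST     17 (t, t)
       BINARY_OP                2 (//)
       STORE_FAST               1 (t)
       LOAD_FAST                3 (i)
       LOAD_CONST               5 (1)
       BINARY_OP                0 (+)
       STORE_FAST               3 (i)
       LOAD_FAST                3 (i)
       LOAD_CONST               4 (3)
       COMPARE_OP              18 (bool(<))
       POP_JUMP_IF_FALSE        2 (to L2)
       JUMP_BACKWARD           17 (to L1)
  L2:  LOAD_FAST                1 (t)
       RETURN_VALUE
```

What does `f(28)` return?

1

LOAD_FAST a → push 28. Stack: [28]
LOAD_CONST → push 6. Stack: [28, 6]
BINARY_OP % → 28 % 6 = 4. Stack: [4]
STORE_FAST t → t=4. Stack: []
LOAD_CONST → push 4. Stack: [4]
LOAD_FAST t → push 4. Stack: [4, 4]
BINARY_OP * → 4 * 4 = 16. Stack: [16]
LOAD_FAST a → push 28. Stack: [16, 28]
BINARY_OP - → 16 - 28 = -12. Stack: [-12]
STORE_FAST z → z=-12. Stack: []
LOAD_CONST → push 0. Stack: [0]
STORE_FAST i → i=0. Stack: []
LOAD_FAST i → push 0. Stack: [0]
LOAD_CONST → push 3. Stack: [0, 3]
COMPARE_OP bool(<) → 0 vs 3 = True. Stack: [True]
POP_JUMP_IF_FALSE → pop True; no jump. Stack: []
LOAD_FAST_LOAD_FAST t,t → push 4,4. Stack: [4, 4]
BINARY_OP // → 4 // 4 = 1. Stack: [1]
STORE_FAST t → t=1. Stack: []
LOAD_FAST i → push 0. Stack: [0]
LOAD_CONST → push 1. Stack: [0, 1]
BINARY_OP + → 0 + 1 = 1. Stack: [1]
STORE_FAST i → i=1. Stack: []
LOAD_FAST i → push 1. Stack: [1]
LOAD_CONST → push 3. Stack: [1, 3]
COMPARE_OP bool(<) → 1 vs 3 = True. Stack: [True]
POP_JUMP_IF_FALSE → pop True; no jump. Stack: []
LOAD_FAST_LOAD_FAST t,t → push 1,1. Stack: [1, 1]
BINARY_OP // → 1 // 1 = 1. Stack: [1]
STORE_FAST t → t=1. Stack: []
LOAD_FAST i → push 1. Stack: [1]
LOAD_CONST → push 1. Stack: [1, 1]
BINARY_OP + → 1 + 1 = 2. Stack: [2]
STORE_FAST i → i=2. Stack: []
LOAD_FAST i → push 2. Stack: [2]
LOAD_CONST → push 3. Stack: [2, 3]
COMPARE_OP bool(<) → 2 vs 3 = True. Stack: [True]
POP_JUMP_IF_FALSE → pop True; no jump. Stack: []
LOAD_FAST_LOAD_FAST t,t → push 1,1. Stack: [1, 1]
BINARY_OP // → 1 // 1 = 1. Stack: [1]
STORE_FAST t → t=1. Stack: []
LOAD_FAST i → push 2. Stack: [2]
LOAD_CONST → push 1. Stack: [2, 1]
BINARY_OP + → 2 + 1 = 3. Stack: [3]
STORE_FAST i → i=3. Stack: []
LOAD_FAST i → push 3. Stack: [3]
LOAD_CONST → push 3. Stack: [3, 3]
COMPARE_OP bool(<) → 3 vs 3 = False. Stack: [False]
POP_JUMP_IF_FALSE → pop False; jump. Stack: []
LOAD_FAST t → push 1. Stack: [1]
RETURN_VALUE → return 1.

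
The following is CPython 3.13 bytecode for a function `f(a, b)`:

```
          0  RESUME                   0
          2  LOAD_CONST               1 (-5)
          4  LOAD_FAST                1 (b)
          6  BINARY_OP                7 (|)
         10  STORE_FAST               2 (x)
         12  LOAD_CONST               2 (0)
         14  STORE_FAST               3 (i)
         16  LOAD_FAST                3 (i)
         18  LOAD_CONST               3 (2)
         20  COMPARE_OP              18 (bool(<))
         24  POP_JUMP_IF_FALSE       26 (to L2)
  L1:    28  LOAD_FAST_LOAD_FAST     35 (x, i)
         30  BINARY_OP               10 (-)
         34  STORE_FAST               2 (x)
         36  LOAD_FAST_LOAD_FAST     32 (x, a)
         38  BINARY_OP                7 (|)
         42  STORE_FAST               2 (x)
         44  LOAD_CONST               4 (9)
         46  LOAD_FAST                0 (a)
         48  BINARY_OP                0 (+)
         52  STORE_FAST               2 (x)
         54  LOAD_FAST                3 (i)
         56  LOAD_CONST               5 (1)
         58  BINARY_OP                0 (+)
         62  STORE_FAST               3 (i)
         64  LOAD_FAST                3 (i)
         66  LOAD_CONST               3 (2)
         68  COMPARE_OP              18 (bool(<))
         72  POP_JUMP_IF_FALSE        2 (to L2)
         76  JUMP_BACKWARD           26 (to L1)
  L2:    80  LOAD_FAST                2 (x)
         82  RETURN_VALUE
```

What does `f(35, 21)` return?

44

LOAD_CONST → push -5. Stack: [-5]
LOAD_FAST b → push 21. Stack: [-5, 21]
BINARY_OP | → -5 | 21 = -1. Stack: [-1]
STORE_FAST x → x=-1. Stack: []
LOAD_CONST → push 0. Stack: [0]
STORE_FAST i → i=0. Stack: []
LOAD_FAST i → push 0. Stack: [0]
LOAD_CONST → push 2. Stack: [0, 2]
COMPARE_OP bool(<) → 0 vs 2 = True. Stack: [True]
POP_JUMP_IF_FALSE → pop True; no jump. Stack: []
LOAD_FAST_LOAD_FAST x,i → push -1,0. Stack: [-1, 0]
BINARY_OP - → -1 - 0 = -1. Stack: [-1]
STORE_FAST x → x=-1. Stack: []
LOAD_FAST_LOAD_FAST x,a → push -1,35. Stack: [-1, 35]
BINARY_OP | → -1 | 35 = -1. Stack: [-1]
STORE_FAST x → x=-1. Stack: []
LOAD_CONST → push 9. Stack: [9]
LOAD_FAST a → push 35. Stack: [9, 35]
BINARY_OP + → 9 + 35 = 44. Stack: [44]
STORE_FAST x → x=44. Stack: []
LOAD_FAST i → push 0. Stack: [0]
LOAD_CONST → push 1. Stack: [0, 1]
BINARY_OP + → 0 + 1 = 1. Stack: [1]
STORE_FAST i → i=1. Stack: []
LOAD_FAST i → push 1. Stack: [1]
LOAD_CONST → push 2. Stack: [1, 2]
COMPARE_OP bool(<) → 1 vs 2 = True. Stack: [True]
POP_JUMP_IF_FALSE → pop True; no jump. Stack: []
LOAD_FAST_LOAD_FAST x,i → push 44,1. Stack: [44, 1]
BINARY_OP - → 44 - 1 = 43. Stack: [43]
STORE_FAST x → x=43. Stack: []
LOAD_FAST_LOAD_FAST x,a → push 43,35. Stack: [43, 35]
BINARY_OP | → 43 | 35 = 43. Stack: [43]
STORE_FAST x → x=43. Stack: []
LOAD_CONST → push 9. Stack: [9]
LOAD_FAST a → push 35. Stack: [9, 35]
BINARY_OP + → 9 + 35 = 44. Stack: [44]
STORE_FAST x → x=44. Stack: []
LOAD_FAST i → push 1. Stack: [1]
LOAD_CONST → push 1. Stack: [1, 1]
BINARY_OP + → 1 + 1 = 2. Stack: [2]
STORE_FAST i → i=2. Stack: []
LOAD_FAST i → push 2. Stack: [2]
LOAD_CONST → push 2. Stack: [2, 2]
COMPARE_OP bool(<) → 2 vs 2 = False. Stack: [False]
POP_JUMP_IF_FALSE → pop False; jump. Stack: []
LOAD_FAST x → push 44. Stack: [44]
RETURN_VALUE → return 44.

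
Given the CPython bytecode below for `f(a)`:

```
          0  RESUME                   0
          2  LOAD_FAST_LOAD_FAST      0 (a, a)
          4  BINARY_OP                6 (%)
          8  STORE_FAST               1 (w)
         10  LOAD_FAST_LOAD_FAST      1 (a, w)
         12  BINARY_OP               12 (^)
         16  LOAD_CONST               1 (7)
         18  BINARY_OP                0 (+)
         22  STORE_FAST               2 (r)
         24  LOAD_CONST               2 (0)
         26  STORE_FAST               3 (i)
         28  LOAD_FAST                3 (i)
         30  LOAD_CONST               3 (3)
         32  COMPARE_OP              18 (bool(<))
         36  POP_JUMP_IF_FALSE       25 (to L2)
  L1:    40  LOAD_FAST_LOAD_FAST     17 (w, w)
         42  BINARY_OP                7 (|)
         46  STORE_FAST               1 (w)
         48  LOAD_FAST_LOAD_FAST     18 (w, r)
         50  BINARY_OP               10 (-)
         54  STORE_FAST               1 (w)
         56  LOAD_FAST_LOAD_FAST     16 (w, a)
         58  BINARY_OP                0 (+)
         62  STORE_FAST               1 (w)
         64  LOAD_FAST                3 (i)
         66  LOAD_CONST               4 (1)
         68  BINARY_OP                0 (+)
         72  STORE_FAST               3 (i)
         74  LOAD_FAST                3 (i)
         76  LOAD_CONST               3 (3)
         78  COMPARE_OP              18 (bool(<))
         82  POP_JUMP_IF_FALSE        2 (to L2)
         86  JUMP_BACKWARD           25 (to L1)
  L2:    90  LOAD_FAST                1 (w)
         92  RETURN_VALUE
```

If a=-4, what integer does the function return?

-21

LOAD_FAST_LOAD_FAST a,a → push -4,-4
BINARY_OP % → -4 % -4 = 0
STORE_FAST w → w=0
LOAD_FAST_LOAD_FAST a,w → push -4,0
BINARY_OP ^ → -4 ^ 0 = -4
LOAD_CONST → push 7
BINARY_OP + → -4 + 7 = 3
STORE_FAST r → r=3
LOAD_CONST → push 0
STORE_FAST i → i=0
LOAD_FAST i → push 0
LOAD_CONST → push 3
COMPARE_OP bool(<) → 0 vs 3 = True
POP_JUMP_IF_FALSE → pop True; no jump
LOAD_FAST_LOAD_FAST w,w → push 0,0
BINARY_OP | → 0 | 0 = 0
STORE_FAST w → w=0
LOAD_FAST_LOAD_FAST w,r → push 0,3
BINARY_OP - → 0 - 3 = -3
STORE_FAST w → w=-3
LOAD_FAST_LOAD_FAST w,a → push -3,-4
BINARY_OP + → -3 + -4 = -7
STORE_FAST w → w=-7
LOAD_FAST i → push 0
LOAD_CONST → push 1
BINARY_OP + → 0 + 1 = 1
STORE_FAST i → i=1
LOAD_FAST i → push 1
LOAD_CONST → push 3
COMPARE_OP bool(<) → 1 vs 3 = True
POP_JUMP_IF_FALSE → pop True; no jump
LOAD_FAST_LOAD_FAST w,w → push -7,-7
BINARY_OP | → -7 | -7 = -7
STORE_FAST w → w=-7
LOAD_FAST_LOAD_FAST w,r → push -7,3
BINARY_OP - → -7 - 3 = -10
STORE_FAST w → w=-10
LOAD_FAST_LOAD_FAST w,a → push -10,-4
BINARY_OP + → -10 + -4 = -14
STORE_FAST w → w=-14
LOAD_FAST i → push 1
LOAD_CONST → push 1
BINARY_OP + → 1 + 1 = 2
STORE_FAST i → i=2
LOAD_FAST i → push 2
LOAD_CONST → push 3
COMPARE_OP bool(<) → 2 vs 3 = True
POP_JUMP_IF_FALSE → pop True; no jump
LOAD_FAST_LOAD_FAST w,w → push -14,-14
BINARY_OP | → -14 | -14 = -14
STORE_FAST w → w=-14
LOAD_FAST_LOAD_FAST w,r → push -14,3
BINARY_OP - → -14 - 3 = -17
STORE_FAST w → w=-17
LOAD_FAST_LOAD_FAST w,a → push -17,-4
BINARY_OP + → -17 + -4 = -21
STORE_FAST w → w=-21
LOAD_FAST i → push 2
LOAD_CONST → push 1
BINARY_OP + → 2 + 1 = 3
STORE_FAST i → i=3
LOAD_FAST i → push 3
LOAD_CONST → push 3
COMPARE_OP bool(<) → 3 vs 3 = False
POP_JUMP_IF_FALSE → pop False; jump
LOAD_FAST w → push -21
RETURN_VALUE → return -21.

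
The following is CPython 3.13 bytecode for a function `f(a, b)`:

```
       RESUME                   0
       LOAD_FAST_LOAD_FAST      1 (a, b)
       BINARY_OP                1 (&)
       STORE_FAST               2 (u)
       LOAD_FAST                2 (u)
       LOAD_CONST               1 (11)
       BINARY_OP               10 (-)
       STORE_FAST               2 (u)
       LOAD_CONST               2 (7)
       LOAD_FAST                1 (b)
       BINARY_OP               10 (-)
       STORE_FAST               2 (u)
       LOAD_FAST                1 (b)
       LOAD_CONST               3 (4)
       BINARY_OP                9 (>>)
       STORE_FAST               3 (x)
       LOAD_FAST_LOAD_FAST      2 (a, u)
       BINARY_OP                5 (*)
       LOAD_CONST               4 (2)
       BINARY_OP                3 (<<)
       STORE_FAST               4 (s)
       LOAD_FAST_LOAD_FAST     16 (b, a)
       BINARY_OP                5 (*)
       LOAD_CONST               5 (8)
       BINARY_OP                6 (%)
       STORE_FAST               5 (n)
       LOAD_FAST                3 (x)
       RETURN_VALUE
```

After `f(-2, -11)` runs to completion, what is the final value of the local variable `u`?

18

LOAD_FAST_LOAD_FAST a,b → push -2,-11. Stack: [-2, -11]
BINARY_OP & → -2 & -11 = -12. Stack: [-12]
STORE_FAST u → u=-12. Stack: []
LOAD_FAST u → push -12. Stack: [-12]
LOAD_CONST → push 11. Stack: [-12, 11]
BINARY_OP - → -12 - 11 = -23. Stack: [-23]
STORE_FAST u → u=-23. Stack: []
LOAD_CONST → push 7. Stack: [7]
LOAD_FAST b → push -11. Stack: [7, -11]
BINARY_OP - → 7 - -11 = 18. Stack: [18]
STORE_FAST u → u=18. Stack: []
LOAD_FAST b → push -11. Stack: [-11]
LOAD_CONST → push 4. Stack: [-11, 4]
BINARY_OP >> → -11 >> 4 = -1. Stack: [-1]
STORE_FAST x → x=-1. Stack: []
LOAD_FAST_LOAD_FAST a,u → push -2,18. Stack: [-2, 18]
BINARY_OP * → -2 * 18 = -36. Stack: [-36]
LOAD_CONST → push 2. Stack: [-36, 2]
BINARY_OP << → -36 << 2 = -144. Stack: [-144]
STORE_FAST s → s=-144. Stack: []
LOAD_FAST_LOAD_FAST b,a → push -11,-2. Stack: [-11, -2]
BINARY_OP * → -11 * -2 = 22. Stack: [22]
LOAD_CONST → push 8. Stack: [22, 8]
BINARY_OP % → 22 % 8 = 6. Stack: [6]
STORE_FAST n → n=6. Stack: []
LOAD_FAST x → push -1. Stack: [-1]
RETURN_VALUE → return -1.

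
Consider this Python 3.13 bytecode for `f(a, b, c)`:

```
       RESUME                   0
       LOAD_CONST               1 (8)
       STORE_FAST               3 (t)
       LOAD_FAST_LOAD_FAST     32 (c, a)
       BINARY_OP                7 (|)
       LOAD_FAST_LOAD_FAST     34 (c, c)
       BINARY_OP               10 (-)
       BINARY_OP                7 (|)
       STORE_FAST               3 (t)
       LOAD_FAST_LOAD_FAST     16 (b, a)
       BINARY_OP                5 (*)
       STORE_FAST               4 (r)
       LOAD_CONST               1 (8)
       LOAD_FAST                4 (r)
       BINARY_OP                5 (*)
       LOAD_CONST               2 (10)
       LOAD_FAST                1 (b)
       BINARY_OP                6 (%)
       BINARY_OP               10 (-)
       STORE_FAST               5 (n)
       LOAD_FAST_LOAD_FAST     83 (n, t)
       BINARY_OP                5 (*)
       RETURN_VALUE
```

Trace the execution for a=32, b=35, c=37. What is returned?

LOAD_CONST → push 8. Stack: [8]
STORE_FAST t → t=8. Stack: []
LOAD_FAST_LOAD_FAST c,a → push 37,32. Stack: [37, 32]
BINARY_OP | → 37 | 32 = 37. Stack: [37]
LOAD_FAST_LOAD_FAST c,c → push 37,37. Stack: [37, 37, 37]
BINARY_OP - → 37 - 37 = 0. Stack: [37, 0]
BINARY_OP | → 37 | 0 = 37. Stack: [37]
STORE_FAST t → t=37. Stack: []
LOAD_FAST_LOAD_FAST b,a → push 35,32. Stack: [35, 32]
BINARY_OP * → 35 * 32 = 1120. Stack: [1120]
STORE_FAST r → r=1120. Stack: []
LOAD_CONST → push 8. Stack: [8]
LOAD_FAST r → push 1120. Stack: [8, 1120]
BINARY_OP * → 8 * 1120 = 8960. Stack: [8960]
LOAD_CONST → push 10. Stack: [8960, 10]
LOAD_FAST b → push 35. Stack: [8960, 10, 35]
BINARY_OP % → 10 % 35 = 10. Stack: [8960, 10]
BINARY_OP - → 8960 - 10 = 8950. Stack: [8950]
STORE_FAST n → n=8950. Stack: []
LOAD_FAST_LOAD_FAST n,t → push 8950,37. Stack: [8950, 37]
BINARY_OP * → 8950 * 37 = 331150. Stack: [331150]
RETURN_VALUE → return 331150.

331150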